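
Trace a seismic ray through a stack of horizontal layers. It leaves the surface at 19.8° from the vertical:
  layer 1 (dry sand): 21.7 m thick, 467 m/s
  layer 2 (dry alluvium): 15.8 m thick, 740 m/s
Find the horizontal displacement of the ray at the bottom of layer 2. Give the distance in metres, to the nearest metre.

Apply Snell's law at each interface; in layer i the horizontal offset is hᵢ·tan θᵢ.
Layer 1: θ = 19.80°; offset = 21.7·tan 19.80° = 7.812 m.
Layer 2: sin θ = 740·sin 19.8°/467 = 0.5368, θ = 32.46°; offset = 15.8·tan 32.46° = 10.051 m.
Summing the layer offsets gives 17.864 m.

18 m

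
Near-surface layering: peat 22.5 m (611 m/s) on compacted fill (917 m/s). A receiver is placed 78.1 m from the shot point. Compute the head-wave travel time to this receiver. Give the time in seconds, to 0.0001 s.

0.1401 s

θ_c = arcsin(V₁/V₂) = arcsin(611/917) = 41.78°, cos θ_c = 0.7457.
Intercept time tᵢ = 2h cos θ_c / V₁ = 2·22.5·0.7457/611 = 0.05492 s.
t = x/V₂ + tᵢ = 78.1/917 + 0.05492 = 0.14009 s.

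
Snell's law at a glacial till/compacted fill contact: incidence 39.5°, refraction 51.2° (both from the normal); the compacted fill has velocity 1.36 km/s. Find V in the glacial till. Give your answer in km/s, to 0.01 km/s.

1.11 km/s

Snell's law: sin 39.5°/V₁ = sin 51.2°/V₂.
V₁ = V₂·sin 39.5°/sin 51.2° = 1.36 × 0.8162 = 1.11 km/s.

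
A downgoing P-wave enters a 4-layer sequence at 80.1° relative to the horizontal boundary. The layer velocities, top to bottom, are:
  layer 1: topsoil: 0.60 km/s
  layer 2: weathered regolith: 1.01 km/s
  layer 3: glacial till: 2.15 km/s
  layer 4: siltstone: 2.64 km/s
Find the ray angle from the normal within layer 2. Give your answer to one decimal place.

From the normal: θ₁ = 90° − 80.1° = 9.9°.
Ray parameter p = sin 9.9° / 0.60 = 2.8655e-01 s/km.
sin θ_2 = p·V_2 = 2.8655e-01 × 1.01 = 0.2894.
θ_2 = 16.82° from the vertical.

16.8°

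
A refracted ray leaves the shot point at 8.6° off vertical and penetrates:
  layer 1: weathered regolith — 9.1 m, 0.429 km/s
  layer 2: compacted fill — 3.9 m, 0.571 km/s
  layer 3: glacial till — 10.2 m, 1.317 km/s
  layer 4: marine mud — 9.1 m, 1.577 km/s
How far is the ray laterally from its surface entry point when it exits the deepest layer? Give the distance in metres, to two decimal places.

13.43 m

Apply Snell's law at each interface; in layer i the horizontal offset is hᵢ·tan θᵢ.
Layer 1: θ = 8.60°; offset = 9.1·tan 8.60° = 1.3762 m.
Layer 2: sin θ = 0.571·sin 8.6°/0.429 = 0.1990, θ = 11.48°; offset = 3.9·tan 11.48° = 0.7921 m.
Layer 3: sin θ = 1.317·sin 8.6°/0.429 = 0.4591, θ = 27.33°; offset = 10.2·tan 27.33° = 5.2706 m.
Layer 4: sin θ = 1.577·sin 8.6°/0.429 = 0.5497, θ = 33.35°; offset = 9.1·tan 33.35° = 5.9880 m.
Total horizontal offset = 13.4269 m.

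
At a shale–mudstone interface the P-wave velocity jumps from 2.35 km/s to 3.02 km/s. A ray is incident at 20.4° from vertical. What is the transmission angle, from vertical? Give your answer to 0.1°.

26.6°

sin θ₁/V₁ = sin θ₂/V₂ ⇒ sin θ₂ = 3.02·sin 20.4°/2.35 = 3.02·0.3486/2.35 = 0.4480.
θ₂ = sin⁻¹(0.4480) = 26.61° (from vertical).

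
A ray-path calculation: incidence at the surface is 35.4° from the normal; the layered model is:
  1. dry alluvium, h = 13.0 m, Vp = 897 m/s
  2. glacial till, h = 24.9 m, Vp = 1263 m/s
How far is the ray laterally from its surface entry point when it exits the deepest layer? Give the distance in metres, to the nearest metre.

Apply Snell's law at each interface; in layer i the horizontal offset is hᵢ·tan θᵢ.
Layer 1: θ = 35.40°; offset = 13.0·tan 35.40° = 9.239 m.
Layer 2: sin θ = 1263·sin 35.4°/897 = 0.8156, θ = 54.65°; offset = 24.9·tan 54.65° = 35.104 m.
Total horizontal offset = 44.342 m.

44 m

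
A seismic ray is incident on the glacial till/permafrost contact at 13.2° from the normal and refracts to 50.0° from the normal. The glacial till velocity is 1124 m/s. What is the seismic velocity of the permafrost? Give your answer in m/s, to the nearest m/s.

Snell's law: sin 13.2°/V₁ = sin 50.0°/V₂.
V₂ = V₁·sin 50.0°/sin 13.2° = 1124 × 3.3547 = 3770.66 m/s.

3771 m/s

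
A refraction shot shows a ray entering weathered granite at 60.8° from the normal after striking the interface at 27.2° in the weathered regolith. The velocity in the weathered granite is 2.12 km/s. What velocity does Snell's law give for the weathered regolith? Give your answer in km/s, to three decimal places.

sin 27.2° = 0.4571; sin 60.8° = 0.8729.
V₁ = V₂·(sin θ₁/sin θ₂) = 2.12·(0.4571/0.8729) = 1.110 km/s.

1.110 km/s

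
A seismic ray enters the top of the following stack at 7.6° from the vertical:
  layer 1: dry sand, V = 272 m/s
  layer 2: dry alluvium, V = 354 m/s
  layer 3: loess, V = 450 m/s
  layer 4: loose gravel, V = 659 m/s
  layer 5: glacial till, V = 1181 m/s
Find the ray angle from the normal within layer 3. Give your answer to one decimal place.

12.6°

Ray parameter p = sin 7.6° / 272 = 4.8624e-04 s/m.
sin θ_3 = p·V_3 = 4.8624e-04 × 450 = 0.2188.
θ_3 = 12.64° from the vertical.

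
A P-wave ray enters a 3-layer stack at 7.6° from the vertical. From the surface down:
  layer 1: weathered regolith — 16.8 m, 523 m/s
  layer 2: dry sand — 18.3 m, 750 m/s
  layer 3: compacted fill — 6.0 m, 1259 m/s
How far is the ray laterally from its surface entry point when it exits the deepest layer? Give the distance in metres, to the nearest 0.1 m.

Ray parameter p = sin 7.6° / 523 m/s = 2.5288e-04 s/m.
Layer 1: θ = 7.60°; offset = 16.8·tan 7.60° = 2.242 m.
Layer 2: sin θ = p·750 = 0.1897 → θ = 10.93°; offset = 18.3·tan 10.93° = 3.535 m.
Layer 3: sin θ = p·1259 = 0.3184 → θ = 18.56°; offset = 6.0·tan 18.56° = 2.015 m.
Total horizontal offset = 7.792 m.

7.8 m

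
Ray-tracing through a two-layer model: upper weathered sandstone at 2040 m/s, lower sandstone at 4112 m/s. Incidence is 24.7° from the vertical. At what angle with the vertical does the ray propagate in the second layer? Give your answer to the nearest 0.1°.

57.4°

Snell's law: sin θ₂ = (V₂/V₁)·sin θ₁ = (4112/2040)·sin 24.7° = 0.8423.
θ₂ = arcsin 0.8423 = 57.38° from the normal.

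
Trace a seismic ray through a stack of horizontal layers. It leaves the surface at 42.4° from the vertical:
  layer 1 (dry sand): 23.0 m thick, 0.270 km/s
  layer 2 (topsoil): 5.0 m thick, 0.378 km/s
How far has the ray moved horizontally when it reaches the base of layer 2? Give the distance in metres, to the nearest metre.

Apply Snell's law at each interface; in layer i the horizontal offset is hᵢ·tan θᵢ.
Layer 1: θ = 42.40°; offset = 23.0·tan 42.40° = 21.002 m.
Layer 2: sin θ = 0.378·sin 42.4°/0.270 = 0.9440, θ = 70.74°; offset = 5.0·tan 70.74° = 14.309 m.
Σ offsets = 35.311 m.

35 m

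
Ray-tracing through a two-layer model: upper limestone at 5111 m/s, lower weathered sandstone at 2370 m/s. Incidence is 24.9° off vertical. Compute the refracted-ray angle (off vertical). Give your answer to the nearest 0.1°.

11.3°

sin θ₁/V₁ = sin θ₂/V₂ ⇒ sin θ₂ = 2370·sin 24.9°/5111 = 2370·0.4210/5111 = 0.1952.
θ₂ = sin⁻¹(0.1952) = 11.26° (from vertical).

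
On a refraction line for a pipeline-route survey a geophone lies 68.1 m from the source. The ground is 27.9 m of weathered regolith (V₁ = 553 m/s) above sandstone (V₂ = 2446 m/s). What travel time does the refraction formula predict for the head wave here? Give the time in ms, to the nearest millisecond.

θ_c = arcsin(V₁/V₂) = arcsin(553/2446) = 13.07°, cos θ_c = 0.9741.
Intercept time tᵢ = 2h cos θ_c / V₁ = 2·27.9·0.9741/553 = 0.09829 s.
t = x/V₂ + tᵢ = 68.1/2446 + 0.09829 = 0.12613 s.

126 ms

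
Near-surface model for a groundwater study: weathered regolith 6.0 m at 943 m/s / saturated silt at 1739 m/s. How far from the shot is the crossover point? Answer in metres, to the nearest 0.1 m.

22.0 m

x_cross = 2h·√((V₂+V₁)/(V₂−V₁)).
(V₂+V₁)/(V₂−V₁) = (1739+943)/(1739−943) = 3.3693; √ = 1.8356.
x_cross = 2·6.0·1.8356 = 22.03 m.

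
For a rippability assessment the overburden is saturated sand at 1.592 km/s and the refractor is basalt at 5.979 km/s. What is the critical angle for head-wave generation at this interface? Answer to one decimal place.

At critical incidence the refracted ray runs along the interface (θ₂ = 90°), so sin θ_c = V₁/V₂.
θ_c = arcsin(1.592/5.979) = arcsin 0.2663 = 15.44°.

15.4°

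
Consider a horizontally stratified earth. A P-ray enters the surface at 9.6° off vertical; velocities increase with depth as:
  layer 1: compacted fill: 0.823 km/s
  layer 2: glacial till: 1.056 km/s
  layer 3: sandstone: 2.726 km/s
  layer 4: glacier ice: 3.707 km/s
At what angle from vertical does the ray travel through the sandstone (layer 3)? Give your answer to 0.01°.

Snell's law across each interface conserves sin θ / V, so sin θ_3 = V_3·sin θ₁/V₁.
sin θ_3 = 2.726 × sin 9.6° / 0.823 = 0.5524.
θ_3 = 33.53° from the vertical.

33.53°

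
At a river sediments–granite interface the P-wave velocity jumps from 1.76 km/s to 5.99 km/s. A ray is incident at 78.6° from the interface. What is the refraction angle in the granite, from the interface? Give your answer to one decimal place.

Convert to the normal: θ₁ = 90° − 78.6° = 11.4°.
Snell's law: sin θ₂ = (V₂/V₁)·sin θ₁ = (5.99/1.76)·sin 11.4° = 0.6727.
θ₂ = arcsin 0.6727 = 42.28° from the normal.
From the interface: 90° − 42.28° = 47.72°.

47.7°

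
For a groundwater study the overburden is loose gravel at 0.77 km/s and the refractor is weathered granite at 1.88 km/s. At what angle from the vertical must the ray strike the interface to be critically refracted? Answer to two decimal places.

24.18°

Critical incidence: sin θ_c = V₁/V₂ = 0.77/1.88 = 0.4096.
θ_c = arcsin 0.4096 = 24.18°.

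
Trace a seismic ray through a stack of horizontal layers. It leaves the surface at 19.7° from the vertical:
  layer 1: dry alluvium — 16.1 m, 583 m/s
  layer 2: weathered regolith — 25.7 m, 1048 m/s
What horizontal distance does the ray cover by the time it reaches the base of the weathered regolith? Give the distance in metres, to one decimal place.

Ray parameter p = sin 19.7° / 583 m/s = 5.7821e-04 s/m.
Layer 1: θ = 19.70°; offset = 16.1·tan 19.70° = 5.765 m.
Layer 2: sin θ = p·1048 = 0.6060 → θ = 37.30°; offset = 25.7·tan 37.30° = 19.577 m.
Summing the layer offsets gives 25.341 m.

25.3 m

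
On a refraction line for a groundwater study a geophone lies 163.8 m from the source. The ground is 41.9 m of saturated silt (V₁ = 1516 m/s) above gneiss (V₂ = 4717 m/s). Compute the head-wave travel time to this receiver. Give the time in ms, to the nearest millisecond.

87 ms

θ_c = arcsin(V₁/V₂) = arcsin(1516/4717) = 18.75°, cos θ_c = 0.9469.
Intercept time tᵢ = 2h cos θ_c / V₁ = 2·41.9·0.9469/1516 = 0.05234 s.
t = x/V₂ + tᵢ = 163.8/4717 + 0.05234 = 0.08707 s.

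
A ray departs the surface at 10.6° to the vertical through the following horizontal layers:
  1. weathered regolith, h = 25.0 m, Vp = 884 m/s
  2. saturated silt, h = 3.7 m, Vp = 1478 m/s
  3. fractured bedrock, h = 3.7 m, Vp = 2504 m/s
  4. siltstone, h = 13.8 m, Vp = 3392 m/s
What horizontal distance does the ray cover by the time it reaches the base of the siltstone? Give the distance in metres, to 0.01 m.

21.88 m

p = sin θ₁/V₁ = sin 10.6°/884 = 2.0809e-04 s/m is conserved through the stack.
Layer 1: θ = 10.60°; offset = 25.0·tan 10.60° = 4.6786 m.
Layer 2: sin θ = p·1478 = 0.3076 → θ = 17.91°; offset = 3.7·tan 17.91° = 1.1959 m.
Layer 3: sin θ = p·2504 = 0.5211 → θ = 31.40°; offset = 3.7·tan 31.40° = 2.2588 m.
Layer 4: sin θ = p·3392 = 0.7058 → θ = 44.90°; offset = 13.8·tan 44.90° = 13.7507 m.
Σ offsets = 21.8840 m.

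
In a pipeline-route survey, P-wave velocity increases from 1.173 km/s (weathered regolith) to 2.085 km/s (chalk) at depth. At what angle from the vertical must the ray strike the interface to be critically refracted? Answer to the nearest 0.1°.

At critical incidence the refracted ray runs along the interface (θ₂ = 90°), so sin θ_c = V₁/V₂.
θ_c = arcsin(1.173/2.085) = arcsin 0.5626 = 34.24°.

34.2°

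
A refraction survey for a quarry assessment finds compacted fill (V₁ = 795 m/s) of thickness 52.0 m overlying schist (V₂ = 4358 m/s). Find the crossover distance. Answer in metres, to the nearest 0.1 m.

125.1 m

θ_c = arcsin(795/4358) = 10.51°, so cos θ_c = 0.9832 and tᵢ = 2h cos θ_c/V₁ = 0.1286 s.
At crossover x/V₁ = x/V₂ + tᵢ ⇒ x = tᵢ/(1/V₁ − 1/V₂) = 0.12862/(1.2579e-03 − 2.2946e-04) = 125.07 m.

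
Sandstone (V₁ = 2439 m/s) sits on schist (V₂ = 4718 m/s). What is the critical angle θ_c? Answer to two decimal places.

31.13°

At critical incidence the refracted ray runs along the interface (θ₂ = 90°), so sin θ_c = V₁/V₂.
θ_c = arcsin(2439/4718) = arcsin 0.5170 = 31.13°.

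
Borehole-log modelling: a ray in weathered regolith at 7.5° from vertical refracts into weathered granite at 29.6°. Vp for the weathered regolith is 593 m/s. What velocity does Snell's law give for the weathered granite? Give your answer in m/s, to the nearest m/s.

2244 m/s

Snell's law: sin 7.5°/V₁ = sin 29.6°/V₂.
V₂ = V₁·sin 29.6°/sin 7.5° = 593 × 3.7842 = 2244.05 m/s.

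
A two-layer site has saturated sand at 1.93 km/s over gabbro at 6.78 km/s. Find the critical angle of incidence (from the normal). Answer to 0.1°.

16.5°

At critical incidence the refracted ray runs along the interface (θ₂ = 90°), so sin θ_c = V₁/V₂.
θ_c = arcsin(1.93/6.78) = arcsin 0.2847 = 16.54°.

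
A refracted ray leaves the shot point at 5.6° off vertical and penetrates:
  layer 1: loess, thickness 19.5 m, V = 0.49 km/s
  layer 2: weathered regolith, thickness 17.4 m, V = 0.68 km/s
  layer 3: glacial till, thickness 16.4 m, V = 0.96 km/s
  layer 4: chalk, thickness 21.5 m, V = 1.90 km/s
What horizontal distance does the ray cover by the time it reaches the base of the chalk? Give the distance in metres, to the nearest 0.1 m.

Ray parameter p = sin 5.6° / 0.49 km/s = 1.9915e-01 s/km.
Layer 1: θ = 5.60°; offset = 19.5·tan 5.60° = 1.912 m.
Layer 2: sin θ = p·0.68 = 0.1354 → θ = 7.78°; offset = 17.4·tan 7.78° = 2.378 m.
Layer 3: sin θ = p·0.96 = 0.1912 → θ = 11.02°; offset = 16.4·tan 11.02° = 3.194 m.
Layer 4: sin θ = p·1.90 = 0.3784 → θ = 22.23°; offset = 21.5·tan 22.23° = 8.789 m.
Total horizontal offset = 16.273 m.

16.3 m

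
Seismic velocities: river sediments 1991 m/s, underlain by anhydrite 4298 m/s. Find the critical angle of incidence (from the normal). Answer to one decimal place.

27.6°

At critical incidence the refracted ray runs along the interface (θ₂ = 90°), so sin θ_c = V₁/V₂.
θ_c = arcsin(1991/4298) = arcsin 0.4632 = 27.60°.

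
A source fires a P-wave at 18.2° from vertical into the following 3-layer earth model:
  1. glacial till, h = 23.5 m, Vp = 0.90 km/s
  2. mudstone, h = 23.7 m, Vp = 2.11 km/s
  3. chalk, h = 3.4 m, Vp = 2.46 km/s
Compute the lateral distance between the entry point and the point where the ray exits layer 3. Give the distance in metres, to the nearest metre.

39 m

Apply Snell's law at each interface; in layer i the horizontal offset is hᵢ·tan θᵢ.
Layer 1: θ = 18.20°; offset = 23.5·tan 18.20° = 7.726 m.
Layer 2: sin θ = 2.11·sin 18.2°/0.90 = 0.7323, θ = 47.08°; offset = 23.7·tan 47.08° = 25.482 m.
Layer 3: sin θ = 2.46·sin 18.2°/0.90 = 0.8537, θ = 58.62°; offset = 3.4·tan 58.62° = 5.574 m.
Σ offsets = 38.783 m.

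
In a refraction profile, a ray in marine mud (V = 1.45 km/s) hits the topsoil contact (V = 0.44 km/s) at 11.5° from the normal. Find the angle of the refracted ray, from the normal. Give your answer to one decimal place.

3.5°

sin θ₁/V₁ = sin θ₂/V₂ ⇒ sin θ₂ = 0.44·sin 11.5°/1.45 = 0.44·0.1994/1.45 = 0.0605.
θ₂ = arcsin 0.0605 = 3.47° from the normal.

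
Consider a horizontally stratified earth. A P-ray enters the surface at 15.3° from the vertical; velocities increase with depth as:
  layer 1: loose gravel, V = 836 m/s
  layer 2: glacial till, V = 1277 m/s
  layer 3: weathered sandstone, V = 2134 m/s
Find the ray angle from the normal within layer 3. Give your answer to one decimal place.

42.3°

Ray parameter p = sin 15.3° / 836 = 3.1564e-04 s/m.
sin θ_3 = p·V_3 = 3.1564e-04 × 2134 = 0.6736.
θ_3 = arcsin 0.6736 = 42.34°.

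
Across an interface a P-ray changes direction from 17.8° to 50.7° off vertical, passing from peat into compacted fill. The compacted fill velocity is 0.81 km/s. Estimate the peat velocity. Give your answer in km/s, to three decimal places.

sin 17.8° = 0.3057; sin 50.7° = 0.7738.
V₁ = V₂·(sin θ₁/sin θ₂) = 0.81·(0.3057/0.7738) = 0.320 km/s.

0.320 km/s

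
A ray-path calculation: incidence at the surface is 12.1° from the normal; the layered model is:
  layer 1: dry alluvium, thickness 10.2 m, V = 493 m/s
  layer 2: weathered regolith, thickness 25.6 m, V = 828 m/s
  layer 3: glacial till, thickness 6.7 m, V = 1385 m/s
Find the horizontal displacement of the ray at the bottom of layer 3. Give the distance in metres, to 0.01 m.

Apply Snell's law at each interface; in layer i the horizontal offset is hᵢ·tan θᵢ.
Layer 1: θ = 12.10°; offset = 10.2·tan 12.10° = 2.1867 m.
Layer 2: sin θ = 828·sin 12.1°/493 = 0.3521, θ = 20.61°; offset = 25.6·tan 20.61° = 9.6291 m.
Layer 3: sin θ = 1385·sin 12.1°/493 = 0.5889, θ = 36.08°; offset = 6.7·tan 36.08° = 4.8818 m.
Total horizontal offset = 16.6976 m.

16.70 m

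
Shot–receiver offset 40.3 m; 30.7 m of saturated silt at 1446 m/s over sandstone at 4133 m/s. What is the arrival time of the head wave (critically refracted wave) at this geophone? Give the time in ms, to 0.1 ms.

49.5 ms

t = x/V₂ + 2h·√(V₂²−V₁²)/(V₁V₂).
√(V₂²−V₁²) = √(4133²−1446²) = 3871.8 m/s; delay term = 2·30.7·3871.8/(1446·4133) = 0.03978 s.
t = 40.3/4133 + 0.03978 = 0.04953 s.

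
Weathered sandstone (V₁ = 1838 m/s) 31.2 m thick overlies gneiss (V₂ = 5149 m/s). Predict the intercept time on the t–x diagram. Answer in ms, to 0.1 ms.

tᵢ = 2h·√(V₂²−V₁²)/(V₁V₂).
√(V₂²−V₁²) = √(5149²−1838²) = 4809.8 m/s.
tᵢ = 2·31.2·4809.8/(1838·5149) = 0.03171 s.

31.7 ms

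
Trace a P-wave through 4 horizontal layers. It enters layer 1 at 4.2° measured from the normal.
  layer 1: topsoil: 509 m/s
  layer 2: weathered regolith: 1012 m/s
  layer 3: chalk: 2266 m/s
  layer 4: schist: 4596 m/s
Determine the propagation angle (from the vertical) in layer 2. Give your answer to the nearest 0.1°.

8.4°

Ray parameter p = sin 4.2° / 509 = 1.4389e-04 s/m.
sin θ_2 = p·V_2 = 1.4389e-04 × 1012 = 0.1456.
θ_2 = 8.37° from the vertical.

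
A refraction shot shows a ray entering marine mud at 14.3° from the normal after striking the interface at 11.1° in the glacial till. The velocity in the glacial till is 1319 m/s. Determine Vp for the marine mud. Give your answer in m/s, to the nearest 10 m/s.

Snell's law: sin 11.1°/V₁ = sin 14.3°/V₂.
V₂ = V₁·sin 14.3°/sin 11.1° = 1319 × 1.2830 = 1692.23 m/s.

1690 m/s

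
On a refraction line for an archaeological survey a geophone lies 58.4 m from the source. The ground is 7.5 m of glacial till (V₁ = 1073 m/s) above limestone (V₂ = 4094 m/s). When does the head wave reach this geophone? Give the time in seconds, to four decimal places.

0.0278 s

θ_c = arcsin(V₁/V₂) = arcsin(1073/4094) = 15.19°, cos θ_c = 0.9650.
Intercept time tᵢ = 2h cos θ_c / V₁ = 2·7.5·0.9650/1073 = 0.01349 s.
t = x/V₂ + tᵢ = 58.4/4094 + 0.01349 = 0.02776 s.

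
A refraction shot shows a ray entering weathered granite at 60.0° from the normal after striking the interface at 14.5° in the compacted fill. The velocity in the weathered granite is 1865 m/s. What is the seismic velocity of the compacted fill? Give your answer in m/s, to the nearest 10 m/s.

540 m/s

sin 14.5° = 0.2504; sin 60.0° = 0.8660.
V₁ = V₂·(sin θ₁/sin θ₂) = 1865·(0.2504/0.8660) = 539.20 m/s.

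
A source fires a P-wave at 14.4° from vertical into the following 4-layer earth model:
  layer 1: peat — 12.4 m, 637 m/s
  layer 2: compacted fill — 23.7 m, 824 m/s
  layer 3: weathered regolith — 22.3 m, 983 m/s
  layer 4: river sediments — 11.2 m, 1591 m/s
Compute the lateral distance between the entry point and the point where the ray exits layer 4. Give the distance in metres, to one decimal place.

29.4 m

Apply Snell's law at each interface; in layer i the horizontal offset is hᵢ·tan θᵢ.
Layer 1: θ = 14.40°; offset = 12.4·tan 14.40° = 3.184 m.
Layer 2: sin θ = 824·sin 14.4°/637 = 0.3217, θ = 18.77°; offset = 23.7·tan 18.77° = 8.052 m.
Layer 3: sin θ = 983·sin 14.4°/637 = 0.3838, θ = 22.57°; offset = 22.3·tan 22.57° = 9.268 m.
Layer 4: sin θ = 1591·sin 14.4°/637 = 0.6211, θ = 38.40°; offset = 11.2·tan 38.40° = 8.877 m.
Σ offsets = 29.381 m.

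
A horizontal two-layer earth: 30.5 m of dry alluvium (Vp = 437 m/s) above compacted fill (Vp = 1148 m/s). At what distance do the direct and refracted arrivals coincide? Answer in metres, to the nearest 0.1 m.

91.1 m

x_cross = 2h·√((V₂+V₁)/(V₂−V₁)).
(V₂+V₁)/(V₂−V₁) = (1148+437)/(1148−437) = 2.2293; √ = 1.4931.
x_cross = 2·30.5·1.4931 = 91.08 m.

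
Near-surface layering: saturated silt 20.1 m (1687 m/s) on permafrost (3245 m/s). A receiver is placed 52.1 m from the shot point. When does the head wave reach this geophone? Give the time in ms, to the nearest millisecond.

36 ms

θ_c = arcsin(V₁/V₂) = arcsin(1687/3245) = 31.32°, cos θ_c = 0.8542.
Intercept time tᵢ = 2h cos θ_c / V₁ = 2·20.1·0.8542/1687 = 0.02036 s.
t = x/V₂ + tᵢ = 52.1/3245 + 0.02036 = 0.03641 s.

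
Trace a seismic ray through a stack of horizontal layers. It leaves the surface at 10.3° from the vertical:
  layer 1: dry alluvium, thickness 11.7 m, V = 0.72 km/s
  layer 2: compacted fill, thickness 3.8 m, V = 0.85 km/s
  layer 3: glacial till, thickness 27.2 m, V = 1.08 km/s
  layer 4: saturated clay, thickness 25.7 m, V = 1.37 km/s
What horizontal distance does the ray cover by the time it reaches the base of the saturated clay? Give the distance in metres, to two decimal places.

19.82 m

Apply Snell's law at each interface; in layer i the horizontal offset is hᵢ·tan θᵢ.
Layer 1: θ = 10.30°; offset = 11.7·tan 10.30° = 2.1263 m.
Layer 2: sin θ = 0.85·sin 10.3°/0.72 = 0.2111, θ = 12.19°; offset = 3.8·tan 12.19° = 0.8206 m.
Layer 3: sin θ = 1.08·sin 10.3°/0.72 = 0.2682, θ = 15.56°; offset = 27.2·tan 15.56° = 7.5726 m.
Layer 4: sin θ = 1.37·sin 10.3°/0.72 = 0.3402, θ = 19.89°; offset = 25.7·tan 19.89° = 9.2984 m.
Summing the layer offsets gives 19.8178 m.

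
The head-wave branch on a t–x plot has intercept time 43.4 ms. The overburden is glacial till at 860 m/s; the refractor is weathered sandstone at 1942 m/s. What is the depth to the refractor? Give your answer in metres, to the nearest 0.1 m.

h = tᵢ·V₁·V₂ / (2·√(V₂²−V₁²)).
√(V₂²−V₁²) = √(1942² − 860²) = 1741.2 m/s.
h = 0.0434 s × 860 × 1942 / (2 × 1741.2) = 20.81 m.

20.8 m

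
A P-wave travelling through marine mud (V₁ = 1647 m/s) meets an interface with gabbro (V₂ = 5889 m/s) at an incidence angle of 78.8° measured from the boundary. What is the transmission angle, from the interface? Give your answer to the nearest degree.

Angle from the normal: 90° − 78.8° = 11.2°.
sin θ₁/V₁ = sin θ₂/V₂ ⇒ sin θ₂ = 5889·sin 11.2°/1647 = 5889·0.1942/1647 = 0.6945.
θ₂ = sin⁻¹(0.6945) = 43.99° (from vertical).
From the interface: 90° − 43.99° = 46.01°.

46°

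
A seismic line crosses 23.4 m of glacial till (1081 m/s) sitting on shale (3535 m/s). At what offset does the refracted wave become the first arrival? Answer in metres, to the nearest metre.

64 m

x_cross = 2h·√((V₂+V₁)/(V₂−V₁)).
(V₂+V₁)/(V₂−V₁) = (3535+1081)/(3535−1081) = 1.8810; √ = 1.3715.
x_cross = 2·23.4·1.3715 = 64.19 m.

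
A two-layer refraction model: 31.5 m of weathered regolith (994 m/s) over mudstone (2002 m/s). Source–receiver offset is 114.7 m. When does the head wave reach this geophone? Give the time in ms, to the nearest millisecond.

t = x/V₂ + 2h·√(V₂²−V₁²)/(V₁V₂).
√(V₂²−V₁²) = √(2002²−994²) = 1737.8 m/s; delay term = 2·31.5·1737.8/(994·2002) = 0.05502 s.
t = 114.7/2002 + 0.05502 = 0.11231 s.

112 ms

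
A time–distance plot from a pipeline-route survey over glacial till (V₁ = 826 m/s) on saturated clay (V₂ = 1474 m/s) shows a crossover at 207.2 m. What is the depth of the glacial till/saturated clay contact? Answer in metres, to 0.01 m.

54.99 m

x_cross = 2h·√((V₂+V₁)/(V₂−V₁)) → h = x_cross / (2·√((V₂+V₁)/(V₂−V₁))).
√((V₂+V₁)/(V₂−V₁)) = √((1474+826)/(1474−826)) = 1.8840.
h = 207.2 / (2·1.8840) = 54.99 m.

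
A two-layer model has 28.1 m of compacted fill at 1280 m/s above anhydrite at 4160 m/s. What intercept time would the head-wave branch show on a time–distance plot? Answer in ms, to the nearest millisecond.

42 ms

tᵢ = 2h·√(V₂²−V₁²)/(V₁V₂).
√(V₂²−V₁²) = √(4160²−1280²) = 3958.2 m/s.
tᵢ = 2·28.1·3958.2/(1280·4160) = 0.04178 s.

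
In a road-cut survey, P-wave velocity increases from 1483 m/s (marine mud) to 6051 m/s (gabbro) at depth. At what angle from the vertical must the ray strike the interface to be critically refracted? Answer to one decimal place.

Critical incidence: sin θ_c = V₁/V₂ = 1483/6051 = 0.2451.
θ_c = arcsin 0.2451 = 14.19°.

14.2°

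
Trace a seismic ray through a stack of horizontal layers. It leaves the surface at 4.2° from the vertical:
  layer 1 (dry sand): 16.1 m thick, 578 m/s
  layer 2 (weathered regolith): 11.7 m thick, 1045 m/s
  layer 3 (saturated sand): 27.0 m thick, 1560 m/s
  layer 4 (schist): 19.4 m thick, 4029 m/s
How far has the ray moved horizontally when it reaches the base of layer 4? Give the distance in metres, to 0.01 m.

19.71 m

Ray parameter p = sin 4.2° / 578 m/s = 1.2671e-04 s/m.
Layer 1: θ = 4.20°; offset = 16.1·tan 4.20° = 1.1823 m.
Layer 2: sin θ = p·1045 = 0.1324 → θ = 7.61°; offset = 11.7·tan 7.61° = 1.5630 m.
Layer 3: sin θ = p·1560 = 0.1977 → θ = 11.40°; offset = 27.0·tan 11.40° = 5.4444 m.
Layer 4: sin θ = p·4029 = 0.5105 → θ = 30.70°; offset = 19.4·tan 30.70° = 11.5180 m.
Summing the layer offsets gives 19.7077 m.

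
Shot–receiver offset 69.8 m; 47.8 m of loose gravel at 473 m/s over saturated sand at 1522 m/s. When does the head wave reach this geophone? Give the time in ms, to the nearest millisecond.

t = x/V₂ + 2h·√(V₂²−V₁²)/(V₁V₂).
√(V₂²−V₁²) = √(1522²−473²) = 1446.6 m/s; delay term = 2·47.8·1446.6/(473·1522) = 0.19211 s.
t = 69.8/1522 + 0.19211 = 0.23797 s.

238 ms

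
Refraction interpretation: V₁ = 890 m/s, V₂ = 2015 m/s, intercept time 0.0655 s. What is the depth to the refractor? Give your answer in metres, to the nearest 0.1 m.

32.5 m

h = tᵢ·V₁·V₂ / (2·√(V₂²−V₁²)).
√(V₂²−V₁²) = √(2015² − 890²) = 1807.8 m/s.
h = 0.0655 s × 890 × 2015 / (2 × 1807.8) = 32.49 m.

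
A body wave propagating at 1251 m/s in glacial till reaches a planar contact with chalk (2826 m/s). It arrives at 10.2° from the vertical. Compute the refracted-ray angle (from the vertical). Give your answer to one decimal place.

sin θ₁/V₁ = sin θ₂/V₂ ⇒ sin θ₂ = 2826·sin 10.2°/1251 = 2826·0.1771/1251 = 0.4000.
θ₂ = sin⁻¹(0.4000) = 23.58° (from vertical).

23.6°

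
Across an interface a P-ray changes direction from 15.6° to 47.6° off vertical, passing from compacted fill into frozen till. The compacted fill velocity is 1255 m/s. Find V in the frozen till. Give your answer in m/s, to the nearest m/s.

3446 m/s

sin 15.6° = 0.2689; sin 47.6° = 0.7385.
V₂ = V₁·(sin θ₂/sin θ₁) = 1255·(0.7385/0.2689) = 3446.24 m/s.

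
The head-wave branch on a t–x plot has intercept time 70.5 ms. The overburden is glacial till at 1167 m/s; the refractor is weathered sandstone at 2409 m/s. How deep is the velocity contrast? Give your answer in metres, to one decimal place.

47.0 m

θ_c = arcsin(1167/2409) = 28.98°; cos θ_c = 0.8748.
tᵢ = 2h cos θ_c/V₁ ⇒ h = tᵢ·V₁/(2 cos θ_c) = 0.0705·1167/(2·0.8748) = 47.02 m.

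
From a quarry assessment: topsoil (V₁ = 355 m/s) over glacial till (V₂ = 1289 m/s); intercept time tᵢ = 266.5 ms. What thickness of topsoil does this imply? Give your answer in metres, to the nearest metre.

θ_c = arcsin(355/1289) = 15.99°; cos θ_c = 0.9613.
tᵢ = 2h cos θ_c/V₁ ⇒ h = tᵢ·V₁/(2 cos θ_c) = 0.2665·355/(2·0.9613) = 49.21 m.

49 m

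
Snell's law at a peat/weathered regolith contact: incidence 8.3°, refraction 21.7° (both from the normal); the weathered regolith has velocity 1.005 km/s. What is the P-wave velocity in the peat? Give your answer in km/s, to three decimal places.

sin 8.3° = 0.1444; sin 21.7° = 0.3697.
V₁ = V₂·(sin θ₁/sin θ₂) = 1.005·(0.1444/0.3697) = 0.392 km/s.

0.392 km/s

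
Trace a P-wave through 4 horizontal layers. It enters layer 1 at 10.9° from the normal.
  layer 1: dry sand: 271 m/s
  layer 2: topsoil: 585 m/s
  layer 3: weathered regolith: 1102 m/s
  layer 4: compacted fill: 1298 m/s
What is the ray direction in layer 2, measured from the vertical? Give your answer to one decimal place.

24.1°

Ray parameter p = sin 10.9° / 271 = 6.9777e-04 s/m.
sin θ_2 = p·V_2 = 6.9777e-04 × 585 = 0.4082.
θ_2 = arcsin 0.4082 = 24.09°.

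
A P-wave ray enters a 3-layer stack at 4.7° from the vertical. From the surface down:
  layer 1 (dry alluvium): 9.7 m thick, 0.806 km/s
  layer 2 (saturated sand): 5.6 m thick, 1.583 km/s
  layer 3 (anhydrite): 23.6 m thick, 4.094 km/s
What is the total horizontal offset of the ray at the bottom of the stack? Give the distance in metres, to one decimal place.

Apply Snell's law at each interface; in layer i the horizontal offset is hᵢ·tan θᵢ.
Layer 1: θ = 4.70°; offset = 9.7·tan 4.70° = 0.797 m.
Layer 2: sin θ = 1.583·sin 4.7°/0.806 = 0.1609, θ = 9.26°; offset = 5.6·tan 9.26° = 0.913 m.
Layer 3: sin θ = 4.094·sin 4.7°/0.806 = 0.4162, θ = 24.59°; offset = 23.6·tan 24.59° = 10.802 m.
Total horizontal offset = 12.513 m.

12.5 m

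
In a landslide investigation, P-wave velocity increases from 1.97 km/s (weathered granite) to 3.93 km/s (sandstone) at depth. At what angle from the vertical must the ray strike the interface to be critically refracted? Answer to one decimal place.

Critical incidence: sin θ_c = V₁/V₂ = 1.97/3.93 = 0.5013.
θ_c = arcsin 0.5013 = 30.08°.

30.1°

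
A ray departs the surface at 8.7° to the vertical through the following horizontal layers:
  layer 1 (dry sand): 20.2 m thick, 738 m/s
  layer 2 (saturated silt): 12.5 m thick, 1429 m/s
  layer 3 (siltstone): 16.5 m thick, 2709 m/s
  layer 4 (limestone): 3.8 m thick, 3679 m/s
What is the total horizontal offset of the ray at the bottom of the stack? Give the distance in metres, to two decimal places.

Apply Snell's law at each interface; in layer i the horizontal offset is hᵢ·tan θᵢ.
Layer 1: θ = 8.70°; offset = 20.2·tan 8.70° = 3.0910 m.
Layer 2: sin θ = 1429·sin 8.7°/738 = 0.2929, θ = 17.03°; offset = 12.5·tan 17.03° = 3.8290 m.
Layer 3: sin θ = 2709·sin 8.7°/738 = 0.5552, θ = 33.73°; offset = 16.5·tan 33.73° = 11.0154 m.
Layer 4: sin θ = 3679·sin 8.7°/738 = 0.7540, θ = 48.94°; offset = 3.8·tan 48.94° = 4.3625 m.
Total horizontal offset = 22.2980 m.

22.30 m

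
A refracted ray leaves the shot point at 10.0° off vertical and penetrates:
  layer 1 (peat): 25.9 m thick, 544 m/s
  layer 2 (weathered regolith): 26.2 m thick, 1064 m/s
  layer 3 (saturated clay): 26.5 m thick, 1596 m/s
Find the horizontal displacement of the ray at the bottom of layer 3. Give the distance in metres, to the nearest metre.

Ray parameter p = sin 10.0° / 544 m/s = 3.1921e-04 s/m.
Layer 1: θ = 10.00°; offset = 25.9·tan 10.00° = 4.567 m.
Layer 2: sin θ = p·1064 = 0.3396 → θ = 19.85°; offset = 26.2·tan 19.85° = 9.461 m.
Layer 3: sin θ = p·1596 = 0.5095 → θ = 30.63°; offset = 26.5·tan 30.63° = 15.689 m.
Σ offsets = 29.717 m.

30 m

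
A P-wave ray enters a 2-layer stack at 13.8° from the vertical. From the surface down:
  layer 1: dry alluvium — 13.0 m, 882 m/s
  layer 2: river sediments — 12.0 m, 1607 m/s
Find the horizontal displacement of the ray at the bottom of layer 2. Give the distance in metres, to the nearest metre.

9 m

Apply Snell's law at each interface; in layer i the horizontal offset is hᵢ·tan θᵢ.
Layer 1: θ = 13.80°; offset = 13.0·tan 13.80° = 3.193 m.
Layer 2: sin θ = 1607·sin 13.8°/882 = 0.4346, θ = 25.76°; offset = 12.0·tan 25.76° = 5.791 m.
Total horizontal offset = 8.984 m.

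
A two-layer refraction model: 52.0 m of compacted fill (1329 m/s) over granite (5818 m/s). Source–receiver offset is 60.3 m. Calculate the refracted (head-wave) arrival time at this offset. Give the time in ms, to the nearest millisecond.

87 ms

θ_c = arcsin(V₁/V₂) = arcsin(1329/5818) = 13.20°, cos θ_c = 0.9736.
Intercept time tᵢ = 2h cos θ_c / V₁ = 2·52.0·0.9736/1329 = 0.07619 s.
t = x/V₂ + tᵢ = 60.3/5818 + 0.07619 = 0.08655 s.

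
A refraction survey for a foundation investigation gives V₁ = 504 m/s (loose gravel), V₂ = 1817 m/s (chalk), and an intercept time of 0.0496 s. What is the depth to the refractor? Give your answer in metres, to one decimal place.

θ_c = arcsin(504/1817) = 16.10°; cos θ_c = 0.9608.
tᵢ = 2h cos θ_c/V₁ ⇒ h = tᵢ·V₁/(2 cos θ_c) = 0.0496·504/(2·0.9608) = 13.01 m.

13.0 m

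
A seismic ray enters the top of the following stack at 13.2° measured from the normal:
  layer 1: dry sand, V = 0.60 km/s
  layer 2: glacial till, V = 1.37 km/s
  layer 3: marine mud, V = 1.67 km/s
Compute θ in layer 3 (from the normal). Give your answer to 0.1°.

Ray parameter p = sin 13.2° / 0.60 = 3.8058e-01 s/km.
sin θ_3 = p·V_3 = 3.8058e-01 × 1.67 = 0.6356.
θ_3 = arcsin 0.6356 = 39.46°.

39.5°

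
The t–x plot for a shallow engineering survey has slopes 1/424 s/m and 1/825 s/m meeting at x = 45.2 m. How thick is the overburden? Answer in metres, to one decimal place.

12.8 m

x_cross = 2h·√((V₂+V₁)/(V₂−V₁)) → h = x_cross / (2·√((V₂+V₁)/(V₂−V₁))).
√((V₂+V₁)/(V₂−V₁)) = √((825+424)/(825−424)) = 1.7649.
h = 45.2 / (2·1.7649) = 12.81 m.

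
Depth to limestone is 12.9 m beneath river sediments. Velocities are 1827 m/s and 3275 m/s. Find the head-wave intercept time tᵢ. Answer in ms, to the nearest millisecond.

12 ms

tᵢ = 2h·√(V₂²−V₁²)/(V₁V₂).
√(V₂²−V₁²) = √(3275²−1827²) = 2718.0 m/s.
tᵢ = 2·12.9·2718.0/(1827·3275) = 0.01172 s.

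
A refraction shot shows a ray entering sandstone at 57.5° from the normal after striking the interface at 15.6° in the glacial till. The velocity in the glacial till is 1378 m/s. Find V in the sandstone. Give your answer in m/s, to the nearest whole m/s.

Snell's law: sin 15.6°/V₁ = sin 57.5°/V₂.
V₂ = V₁·sin 57.5°/sin 15.6° = 1378 × 3.1362 = 4321.71 m/s.

4322 m/s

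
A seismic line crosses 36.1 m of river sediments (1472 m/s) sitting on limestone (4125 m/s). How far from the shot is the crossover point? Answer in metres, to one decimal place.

104.9 m

x_cross = 2h·√((V₂+V₁)/(V₂−V₁)).
(V₂+V₁)/(V₂−V₁) = (4125+1472)/(4125−1472) = 2.1097; √ = 1.4525.
x_cross = 2·36.1·1.4525 = 104.87 m.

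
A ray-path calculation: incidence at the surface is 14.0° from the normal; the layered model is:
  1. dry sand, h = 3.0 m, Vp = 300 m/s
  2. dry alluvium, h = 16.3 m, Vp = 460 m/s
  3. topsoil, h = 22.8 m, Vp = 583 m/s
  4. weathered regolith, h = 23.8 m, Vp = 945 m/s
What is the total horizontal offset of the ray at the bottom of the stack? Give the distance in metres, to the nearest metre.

p = sin θ₁/V₁ = sin 14.0°/300 = 8.0641e-04 s/m is conserved through the stack.
Layer 1: θ = 14.00°; offset = 3.0·tan 14.00° = 0.748 m.
Layer 2: sin θ = p·460 = 0.3709 → θ = 21.77°; offset = 16.3·tan 21.77° = 6.511 m.
Layer 3: sin θ = p·583 = 0.4701 → θ = 28.04°; offset = 22.8·tan 28.04° = 12.145 m.
Layer 4: sin θ = p·945 = 0.7621 → θ = 49.65°; offset = 23.8·tan 49.65° = 28.010 m.
Total horizontal offset = 47.414 m.

47 m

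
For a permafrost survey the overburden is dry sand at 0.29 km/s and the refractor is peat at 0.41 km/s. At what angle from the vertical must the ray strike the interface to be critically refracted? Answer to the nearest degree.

At critical incidence the refracted ray runs along the interface (θ₂ = 90°), so sin θ_c = V₁/V₂.
θ_c = arcsin(0.29/0.41) = arcsin 0.7073 = 45.02°.

45°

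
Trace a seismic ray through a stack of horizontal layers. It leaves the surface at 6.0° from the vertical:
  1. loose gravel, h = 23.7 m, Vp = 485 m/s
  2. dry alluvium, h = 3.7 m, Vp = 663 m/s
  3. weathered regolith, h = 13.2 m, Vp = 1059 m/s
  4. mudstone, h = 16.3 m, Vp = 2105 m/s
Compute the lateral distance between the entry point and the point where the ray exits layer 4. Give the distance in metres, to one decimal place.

p = sin θ₁/V₁ = sin 6.0°/485 = 2.1552e-04 s/m is conserved through the stack.
Layer 1: θ = 6.00°; offset = 23.7·tan 6.00° = 2.491 m.
Layer 2: sin θ = p·663 = 0.1429 → θ = 8.22°; offset = 3.7·tan 8.22° = 0.534 m.
Layer 3: sin θ = p·1059 = 0.2282 → θ = 13.19°; offset = 13.2·tan 13.19° = 3.094 m.
Layer 4: sin θ = p·2105 = 0.4537 → θ = 26.98°; offset = 16.3·tan 26.98° = 8.298 m.
Σ offsets = 14.418 m.

14.4 m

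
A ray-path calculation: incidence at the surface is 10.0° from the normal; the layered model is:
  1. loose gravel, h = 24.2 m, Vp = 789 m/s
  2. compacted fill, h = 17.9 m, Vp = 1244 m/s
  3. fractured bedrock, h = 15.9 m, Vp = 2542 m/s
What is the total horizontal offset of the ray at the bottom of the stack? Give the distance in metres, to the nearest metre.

20 m

p = sin θ₁/V₁ = sin 10.0°/789 = 2.2009e-04 s/m is conserved through the stack.
Layer 1: θ = 10.00°; offset = 24.2·tan 10.00° = 4.267 m.
Layer 2: sin θ = p·1244 = 0.2738 → θ = 15.89°; offset = 17.9·tan 15.89° = 5.095 m.
Layer 3: sin θ = p·2542 = 0.5595 → θ = 34.02°; offset = 15.9·tan 34.02° = 10.732 m.
Σ offsets = 20.095 m.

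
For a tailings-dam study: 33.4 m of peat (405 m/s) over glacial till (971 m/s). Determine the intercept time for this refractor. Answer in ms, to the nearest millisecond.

150 ms

tᵢ = 2h·√(V₂²−V₁²)/(V₁V₂).
√(V₂²−V₁²) = √(971²−405²) = 882.5 m/s.
tᵢ = 2·33.4·882.5/(405·971) = 0.14991 s.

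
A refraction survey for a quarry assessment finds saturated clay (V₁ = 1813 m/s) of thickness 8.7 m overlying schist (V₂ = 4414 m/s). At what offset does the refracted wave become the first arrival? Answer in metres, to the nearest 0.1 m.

θ_c = arcsin(1813/4414) = 24.25°, so cos θ_c = 0.9118 and tᵢ = 2h cos θ_c/V₁ = 0.0088 s.
At crossover x/V₁ = x/V₂ + tᵢ ⇒ x = tᵢ/(1/V₁ − 1/V₂) = 0.00875/(5.5157e-04 − 2.2655e-04) = 26.92 m.

26.9 m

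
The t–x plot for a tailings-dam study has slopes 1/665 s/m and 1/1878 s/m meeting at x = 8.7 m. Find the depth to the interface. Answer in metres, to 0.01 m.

x_cross = 2h·√((V₂+V₁)/(V₂−V₁)) → h = x_cross / (2·√((V₂+V₁)/(V₂−V₁))).
√((V₂+V₁)/(V₂−V₁)) = √((1878+665)/(1878−665)) = 1.4479.
h = 8.7 / (2·1.4479) = 3.00 m.

3.00 m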